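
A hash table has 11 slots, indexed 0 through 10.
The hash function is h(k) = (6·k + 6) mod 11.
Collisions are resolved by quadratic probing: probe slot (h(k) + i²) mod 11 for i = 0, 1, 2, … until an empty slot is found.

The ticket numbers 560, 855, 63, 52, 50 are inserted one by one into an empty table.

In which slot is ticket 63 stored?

Insert 560: h=0, slot 0 empty => index 0.
Insert 855: h=10, slot 10 empty => index 10.
Insert 63: h=10, slots 10,0 occupied => index 3.
Insert 52: h=10, slots 10,0,3 occupied => index 8.
Insert 50: h=9, slot 9 empty => index 9.
Table: [560, —, —, 63, —, —, —, —, 52, 50, 855]

3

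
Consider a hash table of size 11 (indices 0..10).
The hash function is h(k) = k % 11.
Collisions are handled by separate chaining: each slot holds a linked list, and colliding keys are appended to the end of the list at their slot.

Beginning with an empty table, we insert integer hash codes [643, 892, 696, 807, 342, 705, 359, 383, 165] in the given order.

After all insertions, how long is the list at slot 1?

3

Insert 643: h=5, bucket 5 empty -> new chain.
Insert 892: h=1, bucket 1 empty -> new chain.
Insert 696: h=3, bucket 3 empty -> new chain.
Insert 807: h=4, bucket 4 empty -> new chain.
Insert 342: h=1, bucket 1 nonempty -> append to chain.
Insert 705: h=1, bucket 1 nonempty -> append to chain.
Insert 359: h=7, bucket 7 empty -> new chain.
Insert 383: h=9, bucket 9 empty -> new chain.
Insert 165: h=0, bucket 0 empty -> new chain.
Final buckets:
0: 165
1: 892 -> 342 -> 705
2: -
3: 696
4: 807
5: 643
6: -
7: 359
8: -
9: 383
10: -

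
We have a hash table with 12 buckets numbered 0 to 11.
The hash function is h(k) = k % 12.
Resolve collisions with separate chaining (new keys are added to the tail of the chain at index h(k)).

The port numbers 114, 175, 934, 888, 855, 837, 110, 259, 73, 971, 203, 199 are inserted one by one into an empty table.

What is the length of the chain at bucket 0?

Insert 114: h=6, bucket 6 empty → new chain.
Insert 175: h=7, bucket 7 empty → new chain.
Insert 934: h=10, bucket 10 empty → new chain.
Insert 888: h=0, bucket 0 empty → new chain.
Insert 855: h=3, bucket 3 empty → new chain.
Insert 837: h=9, bucket 9 empty → new chain.
Insert 110: h=2, bucket 2 empty → new chain.
Insert 259: h=7, bucket 7 nonempty → append to chain.
Insert 73: h=1, bucket 1 empty → new chain.
Insert 971: h=11, bucket 11 empty → new chain.
Insert 203: h=11, bucket 11 nonempty → append to chain.
Insert 199: h=7, bucket 7 nonempty → append to chain.
Final buckets:
0: 888
1: 73
2: 110
3: 855
4: —
5: —
6: 114
7: 175 -> 259 -> 199
8: —
9: 837
10: 934
11: 971 -> 203

1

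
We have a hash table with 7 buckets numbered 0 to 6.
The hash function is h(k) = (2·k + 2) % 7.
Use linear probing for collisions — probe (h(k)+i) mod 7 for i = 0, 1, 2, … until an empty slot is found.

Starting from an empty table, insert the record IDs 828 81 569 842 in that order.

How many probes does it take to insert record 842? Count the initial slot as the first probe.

3

828: h=6 → slot 6
81: h=3 → slot 3
569: h=6, probe 6,0 → slot 0
842: h=6, probe 6,0,1 → slot 1
Table: [569, 842, —, 81, —, —, 828]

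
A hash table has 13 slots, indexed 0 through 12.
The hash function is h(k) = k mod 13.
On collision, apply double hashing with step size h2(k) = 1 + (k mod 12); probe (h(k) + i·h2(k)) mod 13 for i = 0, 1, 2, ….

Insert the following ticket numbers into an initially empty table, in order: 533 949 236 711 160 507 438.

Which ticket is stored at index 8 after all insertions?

507

Insert 533: h=0, slot 0 empty -> index 0.
Insert 949: h=0, h2=2, slot 0 occupied -> index 2.
Insert 236: h=2, h2=9, slot 2 occupied -> index 11.
Insert 711: h=9, slot 9 empty -> index 9.
Insert 160: h=4, slot 4 empty -> index 4.
Insert 507: h=0, h2=4, slots 0,4 occupied -> index 8.
Insert 438: h=9, h2=7, slot 9 occupied -> index 3.
Table: [533, ., 949, 438, 160, ., ., ., 507, 711, ., 236, .]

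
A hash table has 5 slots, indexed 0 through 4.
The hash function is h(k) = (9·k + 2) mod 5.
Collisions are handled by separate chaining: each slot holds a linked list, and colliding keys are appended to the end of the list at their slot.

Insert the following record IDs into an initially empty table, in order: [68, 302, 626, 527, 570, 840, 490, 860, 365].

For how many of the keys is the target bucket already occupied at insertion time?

Insert 68: h=4, bucket 4 empty → new chain.
Insert 302: h=0, bucket 0 empty → new chain.
Insert 626: h=1, bucket 1 empty → new chain.
Insert 527: h=0, bucket 0 nonempty → append to chain.
Insert 570: h=2, bucket 2 empty → new chain.
Insert 840: h=2, bucket 2 nonempty → append to chain.
Insert 490: h=2, bucket 2 nonempty → append to chain.
Insert 860: h=2, bucket 2 nonempty → append to chain.
Insert 365: h=2, bucket 2 nonempty → append to chain.
Final buckets:
0: 302 -> 527
1: 626
2: 570 -> 840 -> 490 -> 860 -> 365
3: ∅
4: 68

5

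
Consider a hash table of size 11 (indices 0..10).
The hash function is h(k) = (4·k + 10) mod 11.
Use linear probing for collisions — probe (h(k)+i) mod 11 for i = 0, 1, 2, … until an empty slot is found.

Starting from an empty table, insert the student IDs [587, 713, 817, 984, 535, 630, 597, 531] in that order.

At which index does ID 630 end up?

1

587 hashes to 4; slot 4 is free -> place at 4.
713 hashes to 2; slot 2 is free -> place at 2.
817 hashes to 0; slot 0 is free -> place at 0.
984 hashes to 8; slot 8 is free -> place at 8.
535 hashes to 5; slot 5 is free -> place at 5.
630 hashes to 0; 0 taken -> place at 1.
597 hashes to 0; 0,1,2 taken -> place at 3.
531 hashes to 0; 0,1,2,3,4,5 taken -> place at 6.
Table: [817, 630, 713, 597, 587, 535, 531, ∅, 984, ∅, ∅]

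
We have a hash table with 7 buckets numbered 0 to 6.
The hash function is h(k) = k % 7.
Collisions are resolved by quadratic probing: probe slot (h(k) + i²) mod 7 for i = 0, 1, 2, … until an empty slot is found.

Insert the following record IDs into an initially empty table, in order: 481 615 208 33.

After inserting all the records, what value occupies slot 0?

481 hashes to 5; slot 5 is free -> place at 5.
615 hashes to 6; slot 6 is free -> place at 6.
208 hashes to 5; 5,6 taken -> place at 2.
33 hashes to 5; 5,6,2 taken -> place at 0.
Table: [33, -, 208, -, -, 481, 615]

33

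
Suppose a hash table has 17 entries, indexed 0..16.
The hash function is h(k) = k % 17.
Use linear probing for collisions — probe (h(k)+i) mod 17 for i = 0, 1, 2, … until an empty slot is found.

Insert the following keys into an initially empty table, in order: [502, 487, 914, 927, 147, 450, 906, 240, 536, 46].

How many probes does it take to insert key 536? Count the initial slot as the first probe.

502: h=9 => slot 9
487: h=11 => slot 11
914: h=13 => slot 13
927: h=9, probe 9,10 => slot 10
147: h=11, probe 11,12 => slot 12
450: h=8 => slot 8
906: h=5 => slot 5
240: h=2 => slot 2
536: h=9, probe 9,10,11,12,13,14 => slot 14
46: h=12, probe 12,13,14,15 => slot 15
Table: [_, _, 240, _, _, 906, _, _, 450, 502, 927, 487, 147, 914, 536, 46, _]

6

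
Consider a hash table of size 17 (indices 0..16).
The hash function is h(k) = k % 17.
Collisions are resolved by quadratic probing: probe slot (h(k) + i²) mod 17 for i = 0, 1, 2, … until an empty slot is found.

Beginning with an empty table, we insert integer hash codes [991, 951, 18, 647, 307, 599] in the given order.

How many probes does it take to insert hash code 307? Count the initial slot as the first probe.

4

991 hashes to 5; slot 5 is free -> place at 5.
951 hashes to 16; slot 16 is free -> place at 16.
18 hashes to 1; slot 1 is free -> place at 1.
647 hashes to 1; 1 taken -> place at 2.
307 hashes to 1; 1,2,5 taken -> place at 10.
599 hashes to 4; slot 4 is free -> place at 4.
Table: [-, 18, 647, -, 599, 991, -, -, -, -, 307, -, -, -, -, -, 951]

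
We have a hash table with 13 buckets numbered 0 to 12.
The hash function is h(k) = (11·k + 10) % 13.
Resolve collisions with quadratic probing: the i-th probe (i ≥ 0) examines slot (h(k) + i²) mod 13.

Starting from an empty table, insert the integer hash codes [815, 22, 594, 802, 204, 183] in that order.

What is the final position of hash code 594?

9

815 hashes to 5; slot 5 is free => place at 5.
22 hashes to 5; 5 taken => place at 6.
594 hashes to 5; 5,6 taken => place at 9.
802 hashes to 5; 5,6,9 taken => place at 1.
204 hashes to 5; 5,6,9,1 taken => place at 8.
183 hashes to 8; 8,9 taken => place at 12.
Table: [-, 802, -, -, -, 815, 22, -, 204, 594, -, -, 183]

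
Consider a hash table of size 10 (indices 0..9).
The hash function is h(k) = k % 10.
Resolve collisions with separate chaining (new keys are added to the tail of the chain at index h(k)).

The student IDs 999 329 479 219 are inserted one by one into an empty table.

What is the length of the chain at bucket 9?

999 → bucket 9
329 → bucket 9 (collision)
479 → bucket 9 (collision)
219 → bucket 9 (collision)
Final buckets:
0: —
1: —
2: —
3: —
4: —
5: —
6: —
7: —
8: —
9: 999 -> 329 -> 479 -> 219

4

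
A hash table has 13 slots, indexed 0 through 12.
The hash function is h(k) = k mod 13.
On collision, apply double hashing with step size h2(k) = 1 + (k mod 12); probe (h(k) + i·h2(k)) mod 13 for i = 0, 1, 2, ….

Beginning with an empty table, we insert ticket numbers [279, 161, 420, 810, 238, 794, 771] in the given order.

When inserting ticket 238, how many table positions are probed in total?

2

Insert 279: h=6, slot 6 empty -> index 6.
Insert 161: h=5, slot 5 empty -> index 5.
Insert 420: h=4, slot 4 empty -> index 4.
Insert 810: h=4, h2=7, slot 4 occupied -> index 11.
Insert 238: h=4, h2=11, slot 4 occupied -> index 2.
Insert 794: h=1, slot 1 empty -> index 1.
Insert 771: h=4, h2=4, slot 4 occupied -> index 8.
Table: [-, 794, 238, -, 420, 161, 279, -, 771, -, -, 810, -]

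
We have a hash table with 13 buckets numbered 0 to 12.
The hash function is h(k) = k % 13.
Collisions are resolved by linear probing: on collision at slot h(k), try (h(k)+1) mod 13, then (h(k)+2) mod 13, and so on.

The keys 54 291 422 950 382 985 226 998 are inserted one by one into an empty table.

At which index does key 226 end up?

Insert 54: h=2, slot 2 empty => index 2.
Insert 291: h=5, slot 5 empty => index 5.
Insert 422: h=6, slot 6 empty => index 6.
Insert 950: h=1, slot 1 empty => index 1.
Insert 382: h=5, slots 5,6 occupied => index 7.
Insert 985: h=10, slot 10 empty => index 10.
Insert 226: h=5, slots 5,6,7 occupied => index 8.
Insert 998: h=10, slot 10 occupied => index 11.
Table: [∅, 950, 54, ∅, ∅, 291, 422, 382, 226, ∅, 985, 998, ∅]

8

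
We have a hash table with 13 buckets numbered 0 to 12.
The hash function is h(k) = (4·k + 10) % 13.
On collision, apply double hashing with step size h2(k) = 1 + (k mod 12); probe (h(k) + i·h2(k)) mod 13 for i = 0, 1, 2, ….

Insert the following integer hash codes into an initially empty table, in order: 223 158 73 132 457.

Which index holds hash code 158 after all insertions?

223: h=5 -> slot 5
158: h=5, h2=3, probe 5,8 -> slot 8
73: h=3 -> slot 3
132: h=5, h2=1, probe 5,6 -> slot 6
457: h=5, h2=2, probe 5,7 -> slot 7
Table: [-, -, -, 73, -, 223, 132, 457, 158, -, -, -, -]

8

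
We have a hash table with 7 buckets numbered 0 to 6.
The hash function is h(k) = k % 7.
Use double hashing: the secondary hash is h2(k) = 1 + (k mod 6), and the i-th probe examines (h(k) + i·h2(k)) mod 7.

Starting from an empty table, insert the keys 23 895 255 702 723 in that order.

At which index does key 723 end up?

23: h=2 => slot 2
895: h=6 => slot 6
255: h=3 => slot 3
702: h=2, h2=1, probe 2,3,4 => slot 4
723: h=2, h2=4, probe 2,6,3,0 => slot 0
Table: [723, ., 23, 255, 702, ., 895]

0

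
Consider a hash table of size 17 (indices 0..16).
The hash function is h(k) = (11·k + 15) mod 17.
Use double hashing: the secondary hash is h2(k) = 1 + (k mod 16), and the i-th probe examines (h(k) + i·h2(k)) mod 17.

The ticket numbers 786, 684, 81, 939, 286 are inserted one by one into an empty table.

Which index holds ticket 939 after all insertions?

786 hashes to 8; slot 8 is free => place at 8.
684 hashes to 8, h2=13; 8 taken => place at 4.
81 hashes to 5; slot 5 is free => place at 5.
939 hashes to 8, h2=12; 8 taken => place at 3.
286 hashes to 16; slot 16 is free => place at 16.
Table: [∅, ∅, ∅, 939, 684, 81, ∅, ∅, 786, ∅, ∅, ∅, ∅, ∅, ∅, ∅, 286]

3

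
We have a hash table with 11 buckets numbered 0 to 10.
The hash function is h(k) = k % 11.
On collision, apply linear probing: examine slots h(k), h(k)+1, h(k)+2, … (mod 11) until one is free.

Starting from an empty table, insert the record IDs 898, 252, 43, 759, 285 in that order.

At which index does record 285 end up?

Insert 898: h=7, slot 7 empty → index 7.
Insert 252: h=10, slot 10 empty → index 10.
Insert 43: h=10, slot 10 occupied → index 0.
Insert 759: h=0, slot 0 occupied → index 1.
Insert 285: h=10, slots 10,0,1 occupied → index 2.
Table: [43, 759, 285, ∅, ∅, ∅, ∅, 898, ∅, ∅, 252]

2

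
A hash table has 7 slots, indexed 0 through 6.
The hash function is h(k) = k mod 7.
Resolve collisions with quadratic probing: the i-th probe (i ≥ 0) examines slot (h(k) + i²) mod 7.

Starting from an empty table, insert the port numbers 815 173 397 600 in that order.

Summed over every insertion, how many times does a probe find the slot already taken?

815: h=3 => slot 3
173: h=5 => slot 5
397: h=5, probe 5,6 => slot 6
600: h=5, probe 5,6,2 => slot 2
Table: [—, —, 600, 815, —, 173, 397]

3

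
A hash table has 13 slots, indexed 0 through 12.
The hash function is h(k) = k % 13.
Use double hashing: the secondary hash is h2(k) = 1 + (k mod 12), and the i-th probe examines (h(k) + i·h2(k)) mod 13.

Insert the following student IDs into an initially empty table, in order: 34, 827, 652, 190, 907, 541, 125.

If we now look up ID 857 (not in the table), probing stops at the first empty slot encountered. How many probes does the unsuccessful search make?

2

Insert 34: h=8, slot 8 empty -> index 8.
Insert 827: h=8, h2=12, slot 8 occupied -> index 7.
Insert 652: h=2, slot 2 empty -> index 2.
Insert 190: h=8, h2=11, slot 8 occupied -> index 6.
Insert 907: h=10, slot 10 empty -> index 10.
Insert 541: h=8, h2=2, slots 8,10 occupied -> index 12.
Insert 125: h=8, h2=6, slot 8 occupied -> index 1.
Table: [., 125, 652, ., ., ., 190, 827, 34, ., 907, ., 541]
Lookup 857: h=12, h2=6, probe 12,5 → slot 5 empty, not found.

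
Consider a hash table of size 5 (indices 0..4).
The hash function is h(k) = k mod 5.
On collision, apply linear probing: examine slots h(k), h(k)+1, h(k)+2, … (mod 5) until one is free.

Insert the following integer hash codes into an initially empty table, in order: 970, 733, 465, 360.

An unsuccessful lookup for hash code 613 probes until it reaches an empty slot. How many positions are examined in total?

970: h=0 => slot 0
733: h=3 => slot 3
465: h=0, probe 0,1 => slot 1
360: h=0, probe 0,1,2 => slot 2
Table: [970, 465, 360, 733, —]
Lookup 613: h=3, probe 3,4 → slot 4 empty, not found.

2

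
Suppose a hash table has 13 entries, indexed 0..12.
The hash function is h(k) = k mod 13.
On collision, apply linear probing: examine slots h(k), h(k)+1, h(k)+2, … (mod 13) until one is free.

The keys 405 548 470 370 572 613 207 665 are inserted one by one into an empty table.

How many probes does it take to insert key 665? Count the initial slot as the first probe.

405: h=2 → slot 2
548: h=2, probe 2,3 → slot 3
470: h=2, probe 2,3,4 → slot 4
370: h=6 → slot 6
572: h=0 → slot 0
613: h=2, probe 2,3,4,5 → slot 5
207: h=12 → slot 12
665: h=2, probe 2,3,4,5,6,7 → slot 7
Table: [572, ., 405, 548, 470, 613, 370, 665, ., ., ., ., 207]

6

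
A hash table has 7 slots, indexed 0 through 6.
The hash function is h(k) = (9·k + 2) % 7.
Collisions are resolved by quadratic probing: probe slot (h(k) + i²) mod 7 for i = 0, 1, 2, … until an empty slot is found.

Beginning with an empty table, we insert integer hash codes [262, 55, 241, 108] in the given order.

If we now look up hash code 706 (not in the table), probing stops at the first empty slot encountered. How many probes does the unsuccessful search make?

3

262: h=1 => slot 1
55: h=0 => slot 0
241: h=1, probe 1,2 => slot 2
108: h=1, probe 1,2,5 => slot 5
Table: [55, 262, 241, -, -, 108, -]
Lookup 706: h=0, probe 0,1,4 → slot 4 empty, not found.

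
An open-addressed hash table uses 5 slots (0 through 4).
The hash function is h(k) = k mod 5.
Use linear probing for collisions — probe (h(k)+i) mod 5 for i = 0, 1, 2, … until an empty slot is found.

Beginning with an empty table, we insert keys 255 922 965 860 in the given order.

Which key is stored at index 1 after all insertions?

965

Insert 255: h=0, slot 0 empty => index 0.
Insert 922: h=2, slot 2 empty => index 2.
Insert 965: h=0, slot 0 occupied => index 1.
Insert 860: h=0, slots 0,1,2 occupied => index 3.
Table: [255, 965, 922, 860, .]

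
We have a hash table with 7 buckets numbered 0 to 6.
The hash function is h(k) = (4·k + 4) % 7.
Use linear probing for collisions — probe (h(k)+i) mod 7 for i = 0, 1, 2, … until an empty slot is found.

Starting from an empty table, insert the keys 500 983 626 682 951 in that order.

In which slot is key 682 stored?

500 hashes to 2; slot 2 is free -> place at 2.
983 hashes to 2; 2 taken -> place at 3.
626 hashes to 2; 2,3 taken -> place at 4.
682 hashes to 2; 2,3,4 taken -> place at 5.
951 hashes to 0; slot 0 is free -> place at 0.
Table: [951, -, 500, 983, 626, 682, -]

5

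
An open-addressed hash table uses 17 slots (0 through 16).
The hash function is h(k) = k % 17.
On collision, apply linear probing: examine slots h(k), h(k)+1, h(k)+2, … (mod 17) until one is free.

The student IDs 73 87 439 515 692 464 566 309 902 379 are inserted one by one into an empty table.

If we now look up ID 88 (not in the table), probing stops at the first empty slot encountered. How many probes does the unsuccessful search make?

73 hashes to 5; slot 5 is free => place at 5.
87 hashes to 2; slot 2 is free => place at 2.
439 hashes to 14; slot 14 is free => place at 14.
515 hashes to 5; 5 taken => place at 6.
692 hashes to 12; slot 12 is free => place at 12.
464 hashes to 5; 5,6 taken => place at 7.
566 hashes to 5; 5,6,7 taken => place at 8.
309 hashes to 3; slot 3 is free => place at 3.
902 hashes to 1; slot 1 is free => place at 1.
379 hashes to 5; 5,6,7,8 taken => place at 9.
Table: [∅, 902, 87, 309, ∅, 73, 515, 464, 566, 379, ∅, ∅, 692, ∅, 439, ∅, ∅]
Lookup 88: h=3, probe 3,4 → slot 4 empty, not found.

2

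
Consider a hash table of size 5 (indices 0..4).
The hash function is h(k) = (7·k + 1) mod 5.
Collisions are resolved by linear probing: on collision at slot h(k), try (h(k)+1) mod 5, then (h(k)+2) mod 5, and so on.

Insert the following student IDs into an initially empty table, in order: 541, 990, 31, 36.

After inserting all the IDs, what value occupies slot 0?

Insert 541: h=3, slot 3 empty => index 3.
Insert 990: h=1, slot 1 empty => index 1.
Insert 31: h=3, slot 3 occupied => index 4.
Insert 36: h=3, slots 3,4 occupied => index 0.
Table: [36, 990, -, 541, 31]

36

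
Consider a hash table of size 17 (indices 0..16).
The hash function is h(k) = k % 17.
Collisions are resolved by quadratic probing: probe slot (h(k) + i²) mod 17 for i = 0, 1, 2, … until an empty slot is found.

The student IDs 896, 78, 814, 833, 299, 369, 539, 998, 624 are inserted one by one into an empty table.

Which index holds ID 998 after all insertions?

4

Insert 896: h=12, slot 12 empty -> index 12.
Insert 78: h=10, slot 10 empty -> index 10.
Insert 814: h=15, slot 15 empty -> index 15.
Insert 833: h=0, slot 0 empty -> index 0.
Insert 299: h=10, slot 10 occupied -> index 11.
Insert 369: h=12, slot 12 occupied -> index 13.
Insert 539: h=12, slots 12,13 occupied -> index 16.
Insert 998: h=12, slots 12,13,16 occupied -> index 4.
Insert 624: h=12, slots 12,13,16,4,11 occupied -> index 3.
Table: [833, ∅, ∅, 624, 998, ∅, ∅, ∅, ∅, ∅, 78, 299, 896, 369, ∅, 814, 539]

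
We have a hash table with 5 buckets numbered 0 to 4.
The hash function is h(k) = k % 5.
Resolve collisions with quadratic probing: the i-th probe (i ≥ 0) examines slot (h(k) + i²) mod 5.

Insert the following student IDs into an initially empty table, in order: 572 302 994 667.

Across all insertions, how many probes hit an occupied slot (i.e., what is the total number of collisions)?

3

572: h=2 => slot 2
302: h=2, probe 2,3 => slot 3
994: h=4 => slot 4
667: h=2, probe 2,3,1 => slot 1
Table: [—, 667, 572, 302, 994]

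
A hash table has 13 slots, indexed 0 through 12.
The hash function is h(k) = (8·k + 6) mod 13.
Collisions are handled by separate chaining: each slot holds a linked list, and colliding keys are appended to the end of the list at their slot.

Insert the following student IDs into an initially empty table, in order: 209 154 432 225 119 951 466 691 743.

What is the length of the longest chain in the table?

4

209 -> bucket 1
154 -> bucket 3
432 -> bucket 4
225 -> bucket 12
119 -> bucket 9
951 -> bucket 9 (collision)
466 -> bucket 3 (collision)
691 -> bucket 9 (collision)
743 -> bucket 9 (collision)
Final buckets:
0: —
1: 209
2: —
3: 154 -> 466
4: 432
5: —
6: —
7: —
8: —
9: 119 -> 951 -> 691 -> 743
10: —
11: —
12: 225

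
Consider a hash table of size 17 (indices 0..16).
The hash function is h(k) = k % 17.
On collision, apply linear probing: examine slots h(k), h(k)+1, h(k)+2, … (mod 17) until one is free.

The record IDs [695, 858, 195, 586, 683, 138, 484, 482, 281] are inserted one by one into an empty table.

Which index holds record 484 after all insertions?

11

695 hashes to 15; slot 15 is free => place at 15.
858 hashes to 8; slot 8 is free => place at 8.
195 hashes to 8; 8 taken => place at 9.
586 hashes to 8; 8,9 taken => place at 10.
683 hashes to 3; slot 3 is free => place at 3.
138 hashes to 2; slot 2 is free => place at 2.
484 hashes to 8; 8,9,10 taken => place at 11.
482 hashes to 6; slot 6 is free => place at 6.
281 hashes to 9; 9,10,11 taken => place at 12.
Table: [—, —, 138, 683, —, —, 482, —, 858, 195, 586, 484, 281, —, —, 695, —]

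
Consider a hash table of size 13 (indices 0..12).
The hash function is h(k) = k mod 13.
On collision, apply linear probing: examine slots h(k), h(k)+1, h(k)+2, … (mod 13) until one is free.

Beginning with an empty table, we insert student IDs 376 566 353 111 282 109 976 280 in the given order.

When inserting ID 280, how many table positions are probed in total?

4

376 hashes to 12; slot 12 is free → place at 12.
566 hashes to 7; slot 7 is free → place at 7.
353 hashes to 2; slot 2 is free → place at 2.
111 hashes to 7; 7 taken → place at 8.
282 hashes to 9; slot 9 is free → place at 9.
109 hashes to 5; slot 5 is free → place at 5.
976 hashes to 1; slot 1 is free → place at 1.
280 hashes to 7; 7,8,9 taken → place at 10.
Table: [_, 976, 353, _, _, 109, _, 566, 111, 282, 280, _, 376]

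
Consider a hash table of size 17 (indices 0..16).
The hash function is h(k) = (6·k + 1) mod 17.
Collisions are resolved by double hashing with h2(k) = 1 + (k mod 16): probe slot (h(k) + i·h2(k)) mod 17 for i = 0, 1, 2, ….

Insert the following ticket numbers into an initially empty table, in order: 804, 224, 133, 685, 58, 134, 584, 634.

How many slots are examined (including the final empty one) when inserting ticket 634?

2

804: h=14 => slot 14
224: h=2 => slot 2
133: h=0 => slot 0
685: h=14, h2=14, probe 14,11 => slot 11
58: h=9 => slot 9
134: h=6 => slot 6
584: h=3 => slot 3
634: h=14, h2=11, probe 14,8 => slot 8
Table: [133, -, 224, 584, -, -, 134, -, 634, 58, -, 685, -, -, 804, -, -]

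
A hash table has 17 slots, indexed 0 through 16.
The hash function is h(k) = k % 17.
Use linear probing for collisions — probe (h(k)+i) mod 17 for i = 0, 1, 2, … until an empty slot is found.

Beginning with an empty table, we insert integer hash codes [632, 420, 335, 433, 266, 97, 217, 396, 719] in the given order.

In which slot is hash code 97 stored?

14

632: h=3 → slot 3
420: h=12 → slot 12
335: h=12, probe 12,13 → slot 13
433: h=8 → slot 8
266: h=11 → slot 11
97: h=12, probe 12,13,14 → slot 14
217: h=13, probe 13,14,15 → slot 15
396: h=5 → slot 5
719: h=5, probe 5,6 → slot 6
Table: [∅, ∅, ∅, 632, ∅, 396, 719, ∅, 433, ∅, ∅, 266, 420, 335, 97, 217, ∅]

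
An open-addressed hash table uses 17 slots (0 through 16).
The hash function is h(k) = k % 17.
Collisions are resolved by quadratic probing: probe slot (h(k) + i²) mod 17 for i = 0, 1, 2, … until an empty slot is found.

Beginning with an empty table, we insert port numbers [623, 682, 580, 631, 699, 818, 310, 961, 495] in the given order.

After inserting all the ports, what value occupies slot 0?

623: h=11 => slot 11
682: h=2 => slot 2
580: h=2, probe 2,3 => slot 3
631: h=2, probe 2,3,6 => slot 6
699: h=2, probe 2,3,6,11,1 => slot 1
818: h=2, probe 2,3,6,11,1,10 => slot 10
310: h=4 => slot 4
961: h=9 => slot 9
495: h=2, probe 2,3,6,11,1,10,4,0 => slot 0
Table: [495, 699, 682, 580, 310, _, 631, _, _, 961, 818, 623, _, _, _, _, _]

495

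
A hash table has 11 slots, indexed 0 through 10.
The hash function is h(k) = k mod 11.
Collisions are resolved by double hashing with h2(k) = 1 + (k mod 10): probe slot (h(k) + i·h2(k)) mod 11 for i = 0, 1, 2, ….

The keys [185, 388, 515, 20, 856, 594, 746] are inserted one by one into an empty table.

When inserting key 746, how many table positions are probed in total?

3

185 hashes to 9; slot 9 is free => place at 9.
388 hashes to 3; slot 3 is free => place at 3.
515 hashes to 9, h2=6; 9 taken => place at 4.
20 hashes to 9, h2=1; 9 taken => place at 10.
856 hashes to 9, h2=7; 9 taken => place at 5.
594 hashes to 0; slot 0 is free => place at 0.
746 hashes to 9, h2=7; 9,5 taken => place at 1.
Table: [594, 746, _, 388, 515, 856, _, _, _, 185, 20]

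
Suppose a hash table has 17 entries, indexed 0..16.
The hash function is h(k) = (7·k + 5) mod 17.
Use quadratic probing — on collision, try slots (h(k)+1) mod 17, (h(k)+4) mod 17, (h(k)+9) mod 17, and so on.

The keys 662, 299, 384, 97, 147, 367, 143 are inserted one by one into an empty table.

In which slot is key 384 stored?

8

662: h=15 -> slot 15
299: h=7 -> slot 7
384: h=7, probe 7,8 -> slot 8
97: h=4 -> slot 4
147: h=14 -> slot 14
367: h=7, probe 7,8,11 -> slot 11
143: h=3 -> slot 3
Table: [∅, ∅, ∅, 143, 97, ∅, ∅, 299, 384, ∅, ∅, 367, ∅, ∅, 147, 662, ∅]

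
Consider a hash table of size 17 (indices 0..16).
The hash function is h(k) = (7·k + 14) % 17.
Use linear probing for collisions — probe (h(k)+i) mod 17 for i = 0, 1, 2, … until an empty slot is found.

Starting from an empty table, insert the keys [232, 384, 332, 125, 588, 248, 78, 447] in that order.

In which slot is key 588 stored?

232: h=6 → slot 6
384: h=16 → slot 16
332: h=9 → slot 9
125: h=5 → slot 5
588: h=16, probe 16,0 → slot 0
248: h=16, probe 16,0,1 → slot 1
78: h=16, probe 16,0,1,2 → slot 2
447: h=15 → slot 15
Table: [588, 248, 78, ∅, ∅, 125, 232, ∅, ∅, 332, ∅, ∅, ∅, ∅, ∅, 447, 384]

0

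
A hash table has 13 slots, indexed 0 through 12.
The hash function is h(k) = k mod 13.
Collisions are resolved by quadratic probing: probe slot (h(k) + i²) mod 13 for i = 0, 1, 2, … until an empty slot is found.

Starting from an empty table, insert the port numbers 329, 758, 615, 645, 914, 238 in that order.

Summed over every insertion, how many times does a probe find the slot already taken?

329 hashes to 4; slot 4 is free => place at 4.
758 hashes to 4; 4 taken => place at 5.
615 hashes to 4; 4,5 taken => place at 8.
645 hashes to 8; 8 taken => place at 9.
914 hashes to 4; 4,5,8 taken => place at 0.
238 hashes to 4; 4,5,8,0 taken => place at 7.
Table: [914, ., ., ., 329, 758, ., 238, 615, 645, ., ., .]

11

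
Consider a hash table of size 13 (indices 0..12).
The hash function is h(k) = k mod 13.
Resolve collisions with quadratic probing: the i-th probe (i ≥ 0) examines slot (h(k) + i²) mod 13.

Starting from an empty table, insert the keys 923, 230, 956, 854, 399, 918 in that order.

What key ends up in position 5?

923 hashes to 0; slot 0 is free → place at 0.
230 hashes to 9; slot 9 is free → place at 9.
956 hashes to 7; slot 7 is free → place at 7.
854 hashes to 9; 9 taken → place at 10.
399 hashes to 9; 9,10,0 taken → place at 5.
918 hashes to 8; slot 8 is free → place at 8.
Table: [923, ., ., ., ., 399, ., 956, 918, 230, 854, ., .]

399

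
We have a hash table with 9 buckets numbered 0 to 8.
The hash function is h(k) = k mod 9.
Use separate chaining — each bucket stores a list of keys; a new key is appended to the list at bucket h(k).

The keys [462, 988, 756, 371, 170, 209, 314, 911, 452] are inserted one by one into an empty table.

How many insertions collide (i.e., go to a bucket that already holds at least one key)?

4

Insert 462: h=3, bucket 3 empty -> new chain.
Insert 988: h=7, bucket 7 empty -> new chain.
Insert 756: h=0, bucket 0 empty -> new chain.
Insert 371: h=2, bucket 2 empty -> new chain.
Insert 170: h=8, bucket 8 empty -> new chain.
Insert 209: h=2, bucket 2 nonempty -> append to chain.
Insert 314: h=8, bucket 8 nonempty -> append to chain.
Insert 911: h=2, bucket 2 nonempty -> append to chain.
Insert 452: h=2, bucket 2 nonempty -> append to chain.
Final buckets:
0: 756
1: .
2: 371 -> 209 -> 911 -> 452
3: 462
4: .
5: .
6: .
7: 988
8: 170 -> 314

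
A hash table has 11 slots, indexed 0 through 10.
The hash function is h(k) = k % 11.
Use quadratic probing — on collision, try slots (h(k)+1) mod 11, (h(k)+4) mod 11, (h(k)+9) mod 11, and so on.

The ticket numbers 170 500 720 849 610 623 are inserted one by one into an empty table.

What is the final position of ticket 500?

6

170: h=5 => slot 5
500: h=5, probe 5,6 => slot 6
720: h=5, probe 5,6,9 => slot 9
849: h=2 => slot 2
610: h=5, probe 5,6,9,3 => slot 3
623: h=7 => slot 7
Table: [., ., 849, 610, ., 170, 500, 623, ., 720, .]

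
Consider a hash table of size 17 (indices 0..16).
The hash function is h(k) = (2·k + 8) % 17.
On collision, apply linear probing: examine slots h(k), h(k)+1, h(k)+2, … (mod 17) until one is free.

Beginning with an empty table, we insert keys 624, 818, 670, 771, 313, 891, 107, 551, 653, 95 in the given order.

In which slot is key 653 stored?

9

624: h=15 → slot 15
818: h=12 → slot 12
670: h=5 → slot 5
771: h=3 → slot 3
313: h=5, probe 5,6 → slot 6
891: h=5, probe 5,6,7 → slot 7
107: h=1 → slot 1
551: h=5, probe 5,6,7,8 → slot 8
653: h=5, probe 5,6,7,8,9 → slot 9
95: h=11 → slot 11
Table: [-, 107, -, 771, -, 670, 313, 891, 551, 653, -, 95, 818, -, -, 624, -]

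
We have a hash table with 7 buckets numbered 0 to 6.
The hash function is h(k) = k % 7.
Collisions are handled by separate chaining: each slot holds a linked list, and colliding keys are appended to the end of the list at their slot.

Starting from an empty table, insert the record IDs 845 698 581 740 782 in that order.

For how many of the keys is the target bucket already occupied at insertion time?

3

845 → bucket 5
698 → bucket 5 (collision)
581 → bucket 0
740 → bucket 5 (collision)
782 → bucket 5 (collision)
Final buckets:
0: 581
1: ∅
2: ∅
3: ∅
4: ∅
5: 845 -> 698 -> 740 -> 782
6: ∅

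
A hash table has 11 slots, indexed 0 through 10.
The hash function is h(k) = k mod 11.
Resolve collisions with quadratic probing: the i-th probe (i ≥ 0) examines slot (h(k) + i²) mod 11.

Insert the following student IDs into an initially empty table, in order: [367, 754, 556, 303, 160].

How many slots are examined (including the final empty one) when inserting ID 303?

3

367: h=4 => slot 4
754: h=6 => slot 6
556: h=6, probe 6,7 => slot 7
303: h=6, probe 6,7,10 => slot 10
160: h=6, probe 6,7,10,4,0 => slot 0
Table: [160, _, _, _, 367, _, 754, 556, _, _, 303]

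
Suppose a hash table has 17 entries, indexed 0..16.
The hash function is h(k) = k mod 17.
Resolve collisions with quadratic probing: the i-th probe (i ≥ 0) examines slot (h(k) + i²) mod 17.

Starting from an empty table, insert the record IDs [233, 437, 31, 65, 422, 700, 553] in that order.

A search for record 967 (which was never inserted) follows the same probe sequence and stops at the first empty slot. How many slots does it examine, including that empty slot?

233: h=12 => slot 12
437: h=12, probe 12,13 => slot 13
31: h=14 => slot 14
65: h=14, probe 14,15 => slot 15
422: h=14, probe 14,15,1 => slot 1
700: h=3 => slot 3
553: h=9 => slot 9
Table: [-, 422, -, 700, -, -, -, -, -, 553, -, -, 233, 437, 31, 65, -]
Lookup 967: h=15, probe 15,16 → slot 16 empty, not found.

2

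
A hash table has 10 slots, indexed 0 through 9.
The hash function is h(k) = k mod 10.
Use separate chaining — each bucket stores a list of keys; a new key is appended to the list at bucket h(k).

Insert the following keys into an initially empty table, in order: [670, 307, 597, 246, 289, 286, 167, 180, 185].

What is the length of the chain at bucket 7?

670 → bucket 0
307 → bucket 7
597 → bucket 7 (collision)
246 → bucket 6
289 → bucket 9
286 → bucket 6 (collision)
167 → bucket 7 (collision)
180 → bucket 0 (collision)
185 → bucket 5
Final buckets:
0: 670 -> 180
1: —
2: —
3: —
4: —
5: 185
6: 246 -> 286
7: 307 -> 597 -> 167
8: —
9: 289

3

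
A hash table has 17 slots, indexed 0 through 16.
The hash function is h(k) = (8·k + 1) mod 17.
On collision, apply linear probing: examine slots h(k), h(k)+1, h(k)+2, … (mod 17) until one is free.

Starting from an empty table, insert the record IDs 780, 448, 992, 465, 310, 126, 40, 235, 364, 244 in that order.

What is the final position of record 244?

780 hashes to 2; slot 2 is free => place at 2.
448 hashes to 15; slot 15 is free => place at 15.
992 hashes to 15; 15 taken => place at 16.
465 hashes to 15; 15,16 taken => place at 0.
310 hashes to 16; 16,0 taken => place at 1.
126 hashes to 6; slot 6 is free => place at 6.
40 hashes to 15; 15,16,0,1,2 taken => place at 3.
235 hashes to 11; slot 11 is free => place at 11.
364 hashes to 6; 6 taken => place at 7.
244 hashes to 15; 15,16,0,1,2,3 taken => place at 4.
Table: [465, 310, 780, 40, 244, ., 126, 364, ., ., ., 235, ., ., ., 448, 992]

4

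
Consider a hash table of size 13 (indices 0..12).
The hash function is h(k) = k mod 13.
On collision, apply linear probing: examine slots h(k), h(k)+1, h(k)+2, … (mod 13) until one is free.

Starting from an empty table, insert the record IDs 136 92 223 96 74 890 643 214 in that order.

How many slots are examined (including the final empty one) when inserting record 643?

3

136: h=6 -> slot 6
92: h=1 -> slot 1
223: h=2 -> slot 2
96: h=5 -> slot 5
74: h=9 -> slot 9
890: h=6, probe 6,7 -> slot 7
643: h=6, probe 6,7,8 -> slot 8
214: h=6, probe 6,7,8,9,10 -> slot 10
Table: [∅, 92, 223, ∅, ∅, 96, 136, 890, 643, 74, 214, ∅, ∅]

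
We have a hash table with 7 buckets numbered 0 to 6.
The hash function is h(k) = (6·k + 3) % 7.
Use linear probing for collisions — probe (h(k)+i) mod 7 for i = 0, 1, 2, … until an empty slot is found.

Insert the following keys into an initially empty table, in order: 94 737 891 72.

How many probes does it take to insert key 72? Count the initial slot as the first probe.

94 hashes to 0; slot 0 is free → place at 0.
737 hashes to 1; slot 1 is free → place at 1.
891 hashes to 1; 1 taken → place at 2.
72 hashes to 1; 1,2 taken → place at 3.
Table: [94, 737, 891, 72, _, _, _]

3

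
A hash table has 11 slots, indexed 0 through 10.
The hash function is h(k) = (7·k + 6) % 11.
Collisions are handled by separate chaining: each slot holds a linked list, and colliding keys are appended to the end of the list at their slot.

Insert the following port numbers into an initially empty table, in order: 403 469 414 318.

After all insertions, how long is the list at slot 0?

403 → bucket 0
469 → bucket 0 (collision)
414 → bucket 0 (collision)
318 → bucket 10
Final buckets:
0: 403 -> 469 -> 414
1: -
2: -
3: -
4: -
5: -
6: -
7: -
8: -
9: -
10: 318

3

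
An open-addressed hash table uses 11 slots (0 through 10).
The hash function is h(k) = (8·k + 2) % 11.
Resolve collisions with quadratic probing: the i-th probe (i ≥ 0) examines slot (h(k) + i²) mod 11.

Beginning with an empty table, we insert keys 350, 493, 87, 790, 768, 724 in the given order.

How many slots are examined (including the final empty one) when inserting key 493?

2

Insert 350: h=8, slot 8 empty -> index 8.
Insert 493: h=8, slot 8 occupied -> index 9.
Insert 87: h=5, slot 5 empty -> index 5.
Insert 790: h=8, slots 8,9 occupied -> index 1.
Insert 768: h=8, slots 8,9,1 occupied -> index 6.
Insert 724: h=8, slots 8,9,1,6 occupied -> index 2.
Table: [_, 790, 724, _, _, 87, 768, _, 350, 493, _]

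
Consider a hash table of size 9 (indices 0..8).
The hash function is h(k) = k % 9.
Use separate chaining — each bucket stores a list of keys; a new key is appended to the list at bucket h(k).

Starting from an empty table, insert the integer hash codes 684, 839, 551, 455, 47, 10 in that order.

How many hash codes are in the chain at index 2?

Insert 684: h=0, bucket 0 empty → new chain.
Insert 839: h=2, bucket 2 empty → new chain.
Insert 551: h=2, bucket 2 nonempty → append to chain.
Insert 455: h=5, bucket 5 empty → new chain.
Insert 47: h=2, bucket 2 nonempty → append to chain.
Insert 10: h=1, bucket 1 empty → new chain.
Final buckets:
0: 684
1: 10
2: 839 -> 551 -> 47
3: -
4: -
5: 455
6: -
7: -
8: -

3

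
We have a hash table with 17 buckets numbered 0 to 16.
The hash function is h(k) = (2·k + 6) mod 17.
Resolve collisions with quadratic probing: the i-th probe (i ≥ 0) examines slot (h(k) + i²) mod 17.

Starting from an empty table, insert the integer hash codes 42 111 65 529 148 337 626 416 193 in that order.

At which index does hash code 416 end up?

42: h=5 → slot 5
111: h=7 → slot 7
65: h=0 → slot 0
529: h=10 → slot 10
148: h=13 → slot 13
337: h=0, probe 0,1 → slot 1
626: h=0, probe 0,1,4 → slot 4
416: h=5, probe 5,6 → slot 6
193: h=1, probe 1,2 → slot 2
Table: [65, 337, 193, ., 626, 42, 416, 111, ., ., 529, ., ., 148, ., ., .]

6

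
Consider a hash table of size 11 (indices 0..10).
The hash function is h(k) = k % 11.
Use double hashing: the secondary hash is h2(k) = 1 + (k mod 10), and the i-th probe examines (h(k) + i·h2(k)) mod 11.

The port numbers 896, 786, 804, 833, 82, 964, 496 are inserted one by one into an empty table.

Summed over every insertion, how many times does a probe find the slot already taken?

6

Insert 896: h=5, slot 5 empty => index 5.
Insert 786: h=5, h2=7, slot 5 occupied => index 1.
Insert 804: h=1, h2=5, slot 1 occupied => index 6.
Insert 833: h=8, slot 8 empty => index 8.
Insert 82: h=5, h2=3, slots 5,8 occupied => index 0.
Insert 964: h=7, slot 7 empty => index 7.
Insert 496: h=1, h2=7, slots 1,8 occupied => index 4.
Table: [82, 786, _, _, 496, 896, 804, 964, 833, _, _]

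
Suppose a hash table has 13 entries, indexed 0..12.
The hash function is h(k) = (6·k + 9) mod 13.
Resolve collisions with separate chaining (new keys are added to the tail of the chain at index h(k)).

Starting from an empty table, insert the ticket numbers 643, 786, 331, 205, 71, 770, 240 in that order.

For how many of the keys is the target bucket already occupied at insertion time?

Insert 643: h=6, bucket 6 empty -> new chain.
Insert 786: h=6, bucket 6 nonempty -> append to chain.
Insert 331: h=6, bucket 6 nonempty -> append to chain.
Insert 205: h=4, bucket 4 empty -> new chain.
Insert 71: h=6, bucket 6 nonempty -> append to chain.
Insert 770: h=1, bucket 1 empty -> new chain.
Insert 240: h=6, bucket 6 nonempty -> append to chain.
Final buckets:
0: —
1: 770
2: —
3: —
4: 205
5: —
6: 643 -> 786 -> 331 -> 71 -> 240
7: —
8: —
9: —
10: —
11: —
12: —

4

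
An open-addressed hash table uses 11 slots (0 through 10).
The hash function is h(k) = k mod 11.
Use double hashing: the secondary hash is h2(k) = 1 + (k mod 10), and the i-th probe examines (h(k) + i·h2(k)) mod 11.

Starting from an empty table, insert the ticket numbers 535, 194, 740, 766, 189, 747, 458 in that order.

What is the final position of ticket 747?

4

Insert 535: h=7, slot 7 empty => index 7.
Insert 194: h=7, h2=5, slot 7 occupied => index 1.
Insert 740: h=3, slot 3 empty => index 3.
Insert 766: h=7, h2=7, slots 7,3 occupied => index 10.
Insert 189: h=2, slot 2 empty => index 2.
Insert 747: h=10, h2=8, slots 10,7 occupied => index 4.
Insert 458: h=7, h2=9, slot 7 occupied => index 5.
Table: [—, 194, 189, 740, 747, 458, —, 535, —, —, 766]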